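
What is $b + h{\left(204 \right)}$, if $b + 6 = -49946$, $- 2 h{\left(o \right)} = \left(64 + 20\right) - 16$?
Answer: $-49986$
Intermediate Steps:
$h{\left(o \right)} = -34$ ($h{\left(o \right)} = - \frac{\left(64 + 20\right) - 16}{2} = - \frac{84 - 16}{2} = \left(- \frac{1}{2}\right) 68 = -34$)
$b = -49952$ ($b = -6 - 49946 = -49952$)
$b + h{\left(204 \right)} = -49952 - 34 = -49986$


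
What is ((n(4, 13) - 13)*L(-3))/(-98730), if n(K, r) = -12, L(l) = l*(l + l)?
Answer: 5/1097 ≈ 0.0045579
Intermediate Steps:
L(l) = 2*l² (L(l) = l*(2*l) = 2*l²)
((n(4, 13) - 13)*L(-3))/(-98730) = ((-12 - 13)*(2*(-3)²))/(-98730) = -50*9*(-1/98730) = -25*18*(-1/98730) = -450*(-1/98730) = 5/1097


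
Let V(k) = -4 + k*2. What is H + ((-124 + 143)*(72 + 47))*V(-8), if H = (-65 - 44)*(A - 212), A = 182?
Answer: -41950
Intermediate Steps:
H = 3270 (H = (-65 - 44)*(182 - 212) = -109*(-30) = 3270)
V(k) = -4 + 2*k
H + ((-124 + 143)*(72 + 47))*V(-8) = 3270 + ((-124 + 143)*(72 + 47))*(-4 + 2*(-8)) = 3270 + (19*119)*(-4 - 16) = 3270 + 2261*(-20) = 3270 - 45220 = -41950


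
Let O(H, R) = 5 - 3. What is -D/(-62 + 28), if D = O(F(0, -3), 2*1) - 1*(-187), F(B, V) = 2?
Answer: 189/34 ≈ 5.5588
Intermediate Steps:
O(H, R) = 2
D = 189 (D = 2 - 1*(-187) = 2 + 187 = 189)
-D/(-62 + 28) = -189/(-62 + 28) = -189/(-34) = -189*(-1)/34 = -1*(-189/34) = 189/34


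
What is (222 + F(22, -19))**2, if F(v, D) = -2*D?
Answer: 67600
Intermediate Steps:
(222 + F(22, -19))**2 = (222 - 2*(-19))**2 = (222 + 38)**2 = 260**2 = 67600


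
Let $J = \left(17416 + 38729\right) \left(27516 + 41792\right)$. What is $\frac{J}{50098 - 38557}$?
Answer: $\frac{1297099220}{3847} \approx 3.3717 \cdot 10^{5}$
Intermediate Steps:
$J = 3891297660$ ($J = 56145 \cdot 69308 = 3891297660$)
$\frac{J}{50098 - 38557} = \frac{3891297660}{50098 - 38557} = \frac{3891297660}{11541} = 3891297660 \cdot \frac{1}{11541} = \frac{1297099220}{3847}$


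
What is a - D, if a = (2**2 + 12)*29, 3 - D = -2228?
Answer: -1767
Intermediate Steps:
D = 2231 (D = 3 - 1*(-2228) = 3 + 2228 = 2231)
a = 464 (a = (4 + 12)*29 = 16*29 = 464)
a - D = 464 - 1*2231 = 464 - 2231 = -1767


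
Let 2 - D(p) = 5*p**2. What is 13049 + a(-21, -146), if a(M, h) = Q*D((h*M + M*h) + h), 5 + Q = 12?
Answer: -1254113797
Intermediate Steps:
Q = 7 (Q = -5 + 12 = 7)
D(p) = 2 - 5*p**2
a(M, h) = 14 - 35*(h + 2*M*h)**2 (a(M, h) = 7*(2 - 5*((h*M + M*h) + h)**2) = 7*(2 - 5*((M*h + M*h) + h)**2) = 7*(2 - 5*(2*M*h + h)**2) = 7*(2 - 5*(h + 2*M*h)**2) = 14 - 35*(h + 2*M*h)**2)
13049 + a(-21, -146) = 13049 + (14 - 35*(-146)**2*(1 + 2*(-21))**2) = 13049 + (14 - 35*21316*(1 - 42)**2) = 13049 + (14 - 35*21316*(-41)**2) = 13049 + (14 - 35*21316*1681) = 13049 + (14 - 1254126860) = 13049 - 1254126846 = -1254113797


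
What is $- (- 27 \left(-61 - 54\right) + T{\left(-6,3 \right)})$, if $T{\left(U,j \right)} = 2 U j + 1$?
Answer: $-3070$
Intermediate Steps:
$T{\left(U,j \right)} = 1 + 2 U j$ ($T{\left(U,j \right)} = 2 U j + 1 = 1 + 2 U j$)
$- (- 27 \left(-61 - 54\right) + T{\left(-6,3 \right)}) = - (- 27 \left(-61 - 54\right) + \left(1 + 2 \left(-6\right) 3\right)) = - (- 27 \left(-61 - 54\right) + \left(1 - 36\right)) = - (\left(-27\right) \left(-115\right) - 35) = - (3105 - 35) = \left(-1\right) 3070 = -3070$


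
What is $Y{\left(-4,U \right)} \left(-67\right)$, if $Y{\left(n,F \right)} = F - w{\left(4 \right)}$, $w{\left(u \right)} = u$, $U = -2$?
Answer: $402$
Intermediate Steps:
$Y{\left(n,F \right)} = -4 + F$ ($Y{\left(n,F \right)} = F - 4 = -4 + F$)
$Y{\left(-4,U \right)} \left(-67\right) = \left(-4 - 2\right) \left(-67\right) = \left(-6\right) \left(-67\right) = 402$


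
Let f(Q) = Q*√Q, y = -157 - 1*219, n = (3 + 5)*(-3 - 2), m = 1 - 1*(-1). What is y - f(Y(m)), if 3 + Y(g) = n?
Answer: -376 + 43*I*√43 ≈ -376.0 + 281.97*I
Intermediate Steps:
m = 2 (m = 1 + 1 = 2)
n = -40 (n = 8*(-5) = -40)
y = -376 (y = -157 - 219 = -376)
Y(g) = -43 (Y(g) = -3 - 40 = -43)
f(Q) = Q^(3/2)
y - f(Y(m)) = -376 - (-43)^(3/2) = -376 - (-43)*I*√43 = -376 + 43*I*√43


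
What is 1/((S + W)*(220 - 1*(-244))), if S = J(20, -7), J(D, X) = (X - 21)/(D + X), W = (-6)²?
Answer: 13/204160 ≈ 6.3676e-5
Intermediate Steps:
W = 36
J(D, X) = (-21 + X)/(D + X)
S = -28/13 (S = (-21 - 7)/(20 - 7) = -28/13 ≈ -2.1538)
1/((S + W)*(220 - 1*(-244))) = 1/((-28/13 + 36)*(220 - 1*(-244))) = 1/(440*(220 + 244)/13) = 1/((440/13)*464) = 1/(204160/13) = 13/204160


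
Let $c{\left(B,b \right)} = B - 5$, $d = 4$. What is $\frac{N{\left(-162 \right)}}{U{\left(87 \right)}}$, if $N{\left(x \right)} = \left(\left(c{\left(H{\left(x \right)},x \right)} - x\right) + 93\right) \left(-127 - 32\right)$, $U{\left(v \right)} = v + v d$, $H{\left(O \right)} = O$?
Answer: $- \frac{4664}{145} \approx -32.166$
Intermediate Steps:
$c{\left(B,b \right)} = -5 + B$ ($c{\left(B,b \right)} = B - 5 = -5 + B$)
$U{\left(v \right)} = 5 v$ ($U{\left(v \right)} = v + v 4 = v + 4 v = 5 v$)
$N{\left(x \right)} = -13992$ ($N{\left(x \right)} = \left(\left(\left(-5 + x\right) - x\right) + 93\right) \left(-127 - 32\right) = \left(-5 + 93\right) \left(-159\right) = 88 \left(-159\right) = -13992$)
$\frac{N{\left(-162 \right)}}{U{\left(87 \right)}} = - \frac{13992}{5 \cdot 87} = - \frac{13992}{435} = \left(-13992\right) \frac{1}{435} = - \frac{4664}{145}$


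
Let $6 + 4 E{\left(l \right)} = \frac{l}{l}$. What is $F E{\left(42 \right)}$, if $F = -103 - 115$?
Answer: $\frac{545}{2} \approx 272.5$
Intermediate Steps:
$E{\left(l \right)} = - \frac{5}{4}$ ($E{\left(l \right)} = - \frac{3}{2} + \frac{l \frac{1}{l}}{4} = - \frac{3}{2} + \frac{1}{4} \cdot 1 = - \frac{3}{2} + \frac{1}{4} = - \frac{5}{4}$)
$F = -218$
$F E{\left(42 \right)} = \left(-218\right) \left(- \frac{5}{4}\right) = \frac{545}{2}$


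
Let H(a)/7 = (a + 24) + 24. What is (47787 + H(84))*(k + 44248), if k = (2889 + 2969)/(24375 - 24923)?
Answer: 590427151353/274 ≈ 2.1548e+9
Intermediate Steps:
k = -2929/274 (k = 5858/(-548) = 5858*(-1/548) = -2929/274 ≈ -10.690)
H(a) = 336 + 7*a (H(a) = 7*((a + 24) + 24) = 7*((24 + a) + 24) = 7*(48 + a) = 336 + 7*a)
(47787 + H(84))*(k + 44248) = (47787 + (336 + 7*84))*(-2929/274 + 44248) = (47787 + (336 + 588))*(12121023/274) = (47787 + 924)*(12121023/274) = 48711*(12121023/274) = 590427151353/274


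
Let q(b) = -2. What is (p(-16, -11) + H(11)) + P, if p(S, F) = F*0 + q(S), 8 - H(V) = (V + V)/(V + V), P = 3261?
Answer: 3266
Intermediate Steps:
H(V) = 7 (H(V) = 8 - (V + V)/(V + V) = 8 - 2*V/(2*V) = 8 - 2*V*1/(2*V) = 8 - 1*1 = 8 - 1 = 7)
p(S, F) = -2 (p(S, F) = F*0 - 2 = 0 - 2 = -2)
(p(-16, -11) + H(11)) + P = (-2 + 7) + 3261 = 5 + 3261 = 3266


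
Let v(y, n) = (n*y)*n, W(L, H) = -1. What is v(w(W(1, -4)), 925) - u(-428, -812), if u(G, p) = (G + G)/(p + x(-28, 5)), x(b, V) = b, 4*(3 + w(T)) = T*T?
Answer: -988247303/420 ≈ -2.3530e+6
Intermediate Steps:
w(T) = -3 + T²/4 (w(T) = -3 + (T*T)/4 = -3 + T²/4)
v(y, n) = y*n²
u(G, p) = 2*G/(-28 + p) (u(G, p) = (G + G)/(p - 28) = (2*G)/(-28 + p) = 2*G/(-28 + p))
v(w(W(1, -4)), 925) - u(-428, -812) = (-3 + (¼)*(-1)²)*925² - 2*(-428)/(-28 - 812) = (-3 + (¼)*1)*855625 - 2*(-428)/(-840) = (-3 + ¼)*855625 - 2*(-428)*(-1)/840 = -11/4*855625 - 1*107/105 = -9411875/4 - 107/105 = -988247303/420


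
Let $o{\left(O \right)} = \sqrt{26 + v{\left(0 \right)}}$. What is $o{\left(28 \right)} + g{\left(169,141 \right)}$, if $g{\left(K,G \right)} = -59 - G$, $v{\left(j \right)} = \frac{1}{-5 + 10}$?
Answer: $-200 + \frac{\sqrt{655}}{5} \approx -194.88$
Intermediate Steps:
$v{\left(j \right)} = \frac{1}{5}$
$o{\left(O \right)} = \frac{\sqrt{655}}{5}$ ($o{\left(O \right)} = \sqrt{26 + \frac{1}{5}} = \sqrt{\frac{131}{5}} = \frac{\sqrt{655}}{5}$)
$o{\left(28 \right)} + g{\left(169,141 \right)} = \frac{\sqrt{655}}{5} - 200 = -200 + \frac{\sqrt{655}}{5}$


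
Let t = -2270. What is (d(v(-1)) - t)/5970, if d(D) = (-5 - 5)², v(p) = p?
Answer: 79/199 ≈ 0.39699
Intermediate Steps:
d(D) = 100 (d(D) = (-10)² = 100)
(d(v(-1)) - t)/5970 = (100 - 1*(-2270))/5970 = (100 + 2270)*(1/5970) = 2370*(1/5970) = 79/199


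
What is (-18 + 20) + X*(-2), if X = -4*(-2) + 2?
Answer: -18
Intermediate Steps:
X = 10 (X = 8 + 2 = 10)
(-18 + 20) + X*(-2) = (-18 + 20) + 10*(-2) = 2 - 20 = -18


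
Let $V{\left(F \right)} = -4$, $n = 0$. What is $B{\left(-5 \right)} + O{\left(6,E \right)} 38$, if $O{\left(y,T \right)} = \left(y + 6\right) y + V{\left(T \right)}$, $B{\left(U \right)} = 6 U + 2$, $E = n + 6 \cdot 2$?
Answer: $2556$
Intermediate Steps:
$E = 12$ ($E = 0 + 6 \cdot 2 = 0 + 12 = 12$)
$B{\left(U \right)} = 2 + 6 U$
$O{\left(y,T \right)} = -4 + y \left(6 + y\right)$ ($O{\left(y,T \right)} = \left(y + 6\right) y - 4 = \left(6 + y\right) y - 4 = y \left(6 + y\right) - 4 = -4 + y \left(6 + y\right)$)
$B{\left(-5 \right)} + O{\left(6,E \right)} 38 = \left(2 + 6 \left(-5\right)\right) + \left(-4 + 6^{2} + 6 \cdot 6\right) 38 = \left(2 - 30\right) + \left(-4 + 36 + 36\right) 38 = -28 + 68 \cdot 38 = -28 + 2584 = 2556$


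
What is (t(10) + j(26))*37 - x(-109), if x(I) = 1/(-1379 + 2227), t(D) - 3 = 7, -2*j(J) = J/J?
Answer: 298071/848 ≈ 351.50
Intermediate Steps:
j(J) = -½ (j(J) = -J/(2*J) = -½*1 = -½)
t(D) = 10 (t(D) = 3 + 7 = 10)
x(I) = 1/848
(t(10) + j(26))*37 - x(-109) = (10 - ½)*37 - 1*1/848 = (19/2)*37 - 1/848 = 703/2 - 1/848 = 298071/848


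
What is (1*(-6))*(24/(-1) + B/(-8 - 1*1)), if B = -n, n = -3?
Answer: 146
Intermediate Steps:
B = 3 (B = -1*(-3) = 3)
(1*(-6))*(24/(-1) + B/(-8 - 1*1)) = (1*(-6))*(24/(-1) + 3/(-8 - 1*1)) = -6*(24*(-1) + 3/(-8 - 1)) = -6*(-24 + 3/(-9)) = -6*(-24 + 3*(-⅑)) = -6*(-24 - ⅓) = -6*(-73/3) = 146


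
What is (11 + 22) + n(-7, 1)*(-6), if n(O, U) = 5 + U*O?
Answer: 45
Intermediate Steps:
n(O, U) = 5 + O*U
(11 + 22) + n(-7, 1)*(-6) = (11 + 22) + (5 - 7*1)*(-6) = 33 + (5 - 7)*(-6) = 33 - 2*(-6) = 33 + 12 = 45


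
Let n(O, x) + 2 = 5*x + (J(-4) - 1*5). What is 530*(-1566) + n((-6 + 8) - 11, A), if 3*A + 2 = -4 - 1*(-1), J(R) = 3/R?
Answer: -9959953/12 ≈ -8.3000e+5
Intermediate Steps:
A = -5/3 (A = -⅔ + (-4 - 1*(-1))/3 = -⅔ + (-4 + 1)/3 = -⅔ + (⅓)*(-3) = -⅔ - 1 = -5/3 ≈ -1.6667)
n(O, x) = -31/4 + 5*x (n(O, x) = -2 + (5*x + (3/(-4) - 1*5)) = -2 + (5*x + (3*(-¼) - 5)) = -2 + (5*x + (-¾ - 5)) = -2 + (5*x - 23/4) = -2 + (-23/4 + 5*x) = -31/4 + 5*x)
530*(-1566) + n((-6 + 8) - 11, A) = 530*(-1566) + (-31/4 + 5*(-5/3)) = -829980 + (-31/4 - 25/3) = -829980 - 193/12 = -9959953/12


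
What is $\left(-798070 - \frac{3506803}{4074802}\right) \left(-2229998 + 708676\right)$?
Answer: $\frac{2473654920865121323}{2037401} \approx 1.2141 \cdot 10^{12}$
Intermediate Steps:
$\left(-798070 - \frac{3506803}{4074802}\right) \left(-2229998 + 708676\right) = \left(-798070 - \frac{3506803}{4074802}\right) \left(-1521322\right) = \left(- \frac{3251980738943}{4074802}\right) \left(-1521322\right) = \frac{2473654920865121323}{2037401}$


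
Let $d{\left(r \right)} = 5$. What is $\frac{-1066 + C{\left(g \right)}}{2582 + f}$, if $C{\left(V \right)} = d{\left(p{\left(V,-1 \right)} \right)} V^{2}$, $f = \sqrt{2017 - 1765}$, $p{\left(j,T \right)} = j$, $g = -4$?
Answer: $- \frac{636463}{1666618} + \frac{1479 \sqrt{7}}{1666618} \approx -0.37954$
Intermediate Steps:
$f = 6 \sqrt{7}$ ($f = \sqrt{252} = 6 \sqrt{7} \approx 15.875$)
$C{\left(V \right)} = 5 V^{2}$
$\frac{-1066 + C{\left(g \right)}}{2582 + f} = \frac{-1066 + 5 \left(-4\right)^{2}}{2582 + 6 \sqrt{7}} = \frac{-1066 + 5 \cdot 16}{2582 + 6 \sqrt{7}} = \frac{-1066 + 80}{2582 + 6 \sqrt{7}} = - \frac{986}{2582 + 6 \sqrt{7}}$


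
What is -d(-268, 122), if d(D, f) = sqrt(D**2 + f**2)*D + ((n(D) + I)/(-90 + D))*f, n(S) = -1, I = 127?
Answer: 7686/179 + 536*sqrt(21677) ≈ 78959.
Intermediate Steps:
d(D, f) = D*sqrt(D**2 + f**2) + 126*f/(-90 + D) (d(D, f) = sqrt(D**2 + f**2)*D + ((-1 + 127)/(-90 + D))*f = D*sqrt(D**2 + f**2) + (126/(-90 + D))*f = D*sqrt(D**2 + f**2) + 126*f/(-90 + D))
-d(-268, 122) = -(126*122 + (-268)**2*sqrt((-268)**2 + 122**2) - 90*(-268)*sqrt((-268)**2 + 122**2))/(-90 - 268) = -(15372 + 71824*sqrt(71824 + 14884) - 90*(-268)*sqrt(71824 + 14884))/(-358) = -(-1)*(15372 + 71824*sqrt(86708) - 90*(-268)*sqrt(86708))/358 = -(-1)*(15372 + 71824*(2*sqrt(21677)) - 90*(-268)*2*sqrt(21677))/358 = -(-1)*(15372 + 143648*sqrt(21677) + 48240*sqrt(21677))/358 = -(-1)*(15372 + 191888*sqrt(21677))/358 = -(-7686/179 - 536*sqrt(21677)) = 7686/179 + 536*sqrt(21677)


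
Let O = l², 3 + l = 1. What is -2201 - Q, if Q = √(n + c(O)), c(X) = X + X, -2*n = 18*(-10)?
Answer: -2201 - 7*√2 ≈ -2210.9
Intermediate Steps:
n = 90 (n = -9*(-10) = -½*(-180) = 90)
l = -2 (l = -3 + 1 = -2)
O = 4 (O = (-2)² = 4)
c(X) = 2*X
Q = 7*√2 (Q = √(90 + 2*4) = √(90 + 8) = √98 = 7*√2 ≈ 9.8995)
-2201 - Q = -2201 - 7*√2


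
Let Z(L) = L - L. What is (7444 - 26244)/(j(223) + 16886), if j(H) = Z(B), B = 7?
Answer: -9400/8443 ≈ -1.1133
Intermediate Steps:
Z(L) = 0
j(H) = 0
(7444 - 26244)/(j(223) + 16886) = (7444 - 26244)/(0 + 16886) = -18800/16886 = -18800*1/16886 = -9400/8443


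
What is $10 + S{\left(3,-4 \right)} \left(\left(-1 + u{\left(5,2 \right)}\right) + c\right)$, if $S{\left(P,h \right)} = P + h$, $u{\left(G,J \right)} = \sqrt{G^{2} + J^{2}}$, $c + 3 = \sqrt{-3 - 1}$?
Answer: $14 - \sqrt{29} - 2 i \approx 8.6148 - 2.0 i$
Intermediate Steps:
$c = -3 + 2 i$ ($c = -3 + \sqrt{-3 - 1} = -3 + \sqrt{-4} = -3 + 2 i \approx -3.0 + 2.0 i$)
$10 + S{\left(3,-4 \right)} \left(\left(-1 + u{\left(5,2 \right)}\right) + c\right) = 10 + \left(3 - 4\right) \left(\left(-1 + \sqrt{5^{2} + 2^{2}}\right) - \left(3 - 2 i\right)\right) = 10 - \left(\left(-1 + \sqrt{25 + 4}\right) - \left(3 - 2 i\right)\right) = 10 - \left(\left(-1 + \sqrt{29}\right) - \left(3 - 2 i\right)\right) = 10 - \left(-4 + \sqrt{29} + 2 i\right) = 14 - \sqrt{29} - 2 i$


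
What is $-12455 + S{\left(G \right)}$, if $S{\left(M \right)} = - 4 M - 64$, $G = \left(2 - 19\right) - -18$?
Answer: $-12523$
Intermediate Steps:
$G = 1$ ($G = -17 + 18 = 1$)
$S{\left(M \right)} = -64 - 4 M$ ($S{\left(M \right)} = - 4 M - 64 = -64 - 4 M$)
$-12455 + S{\left(G \right)} = -12455 - 68 = -12523$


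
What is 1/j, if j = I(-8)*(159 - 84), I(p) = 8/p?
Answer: -1/75 ≈ -0.013333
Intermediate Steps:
j = -75 (j = (8/(-8))*(159 - 84) = (8*(-⅛))*75 = -1*75 = -75)
1/j = 1/(-75) = -1/75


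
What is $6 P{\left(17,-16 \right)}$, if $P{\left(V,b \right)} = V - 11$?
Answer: $36$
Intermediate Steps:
$P{\left(V,b \right)} = -11 + V$ ($P{\left(V,b \right)} = V - 11 = -11 + V$)
$6 P{\left(17,-16 \right)} = 6 \left(-11 + 17\right) = 6 \cdot 6 = 36$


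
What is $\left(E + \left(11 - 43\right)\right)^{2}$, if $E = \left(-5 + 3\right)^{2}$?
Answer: $784$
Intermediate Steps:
$E = 4$ ($E = \left(-2\right)^{2} = 4$)
$\left(E + \left(11 - 43\right)\right)^{2} = \left(4 + \left(11 - 43\right)\right)^{2} = \left(4 - 32\right)^{2} = \left(-28\right)^{2} = 784$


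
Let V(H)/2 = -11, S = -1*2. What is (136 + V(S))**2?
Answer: 12996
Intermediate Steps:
S = -2
V(H) = -22 (V(H) = 2*(-11) = -22)
(136 + V(S))**2 = (136 - 22)**2 = 114**2 = 12996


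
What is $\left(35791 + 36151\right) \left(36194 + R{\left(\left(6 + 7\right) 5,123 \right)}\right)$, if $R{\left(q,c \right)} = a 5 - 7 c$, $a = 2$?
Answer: $2542646106$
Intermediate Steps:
$R{\left(q,c \right)} = 10 - 7 c$ ($R{\left(q,c \right)} = 2 \cdot 5 - 7 c = 10 - 7 c$)
$\left(35791 + 36151\right) \left(36194 + R{\left(\left(6 + 7\right) 5,123 \right)}\right) = \left(35791 + 36151\right) \left(36194 + \left(10 - 861\right)\right) = 71942 \left(36194 + \left(10 - 861\right)\right) = 71942 \left(36194 - 851\right) = 71942 \cdot 35343 = 2542646106$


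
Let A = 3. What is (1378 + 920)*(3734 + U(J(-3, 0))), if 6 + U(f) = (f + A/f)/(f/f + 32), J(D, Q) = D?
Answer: 94233320/11 ≈ 8.5667e+6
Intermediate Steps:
U(f) = -6 + 1/(11*f) + f/33 (U(f) = -6 + (f + 3/f)/(f/f + 32) = -6 + (f + 3/f)/(1 + 32) = -6 + (f + 3/f)/33 = -6 + (f + 3/f)*(1/33) = -6 + (1/(11*f) + f/33) = -6 + 1/(11*f) + f/33)
(1378 + 920)*(3734 + U(J(-3, 0))) = (1378 + 920)*(3734 + (1/33)*(3 - 3*(-198 - 3))/(-3)) = 2298*(3734 + (1/33)*(-⅓)*(3 - 3*(-201))) = 2298*(3734 + (1/33)*(-⅓)*(3 + 603)) = 2298*(3734 + (1/33)*(-⅓)*606) = 2298*(3734 - 202/33) = 2298*(123020/33) = 94233320/11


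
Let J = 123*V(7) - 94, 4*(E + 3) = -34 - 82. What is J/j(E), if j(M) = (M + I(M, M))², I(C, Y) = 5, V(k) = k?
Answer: 767/729 ≈ 1.0521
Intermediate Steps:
E = -32 (E = -3 + (-34 - 82)/4 = -3 + (¼)*(-116) = -3 - 29 = -32)
J = 767 (J = 123*7 - 94 = 861 - 94 = 767)
j(M) = (5 + M)² (j(M) = (M + 5)² = (5 + M)²)
J/j(E) = 767/((5 - 32)²) = 767/((-27)²) = 767/729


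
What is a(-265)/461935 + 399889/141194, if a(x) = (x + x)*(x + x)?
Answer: 44876823963/13044490078 ≈ 3.4403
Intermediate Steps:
a(x) = 4*x² (a(x) = (2*x)*(2*x) = 4*x²)
a(-265)/461935 + 399889/141194 = (4*(-265)²)/461935 + 399889/141194 = (4*70225)*(1/461935) + 399889*(1/141194) = 280900*(1/461935) + 399889/141194 = 56180/92387 + 399889/141194 = 44876823963/13044490078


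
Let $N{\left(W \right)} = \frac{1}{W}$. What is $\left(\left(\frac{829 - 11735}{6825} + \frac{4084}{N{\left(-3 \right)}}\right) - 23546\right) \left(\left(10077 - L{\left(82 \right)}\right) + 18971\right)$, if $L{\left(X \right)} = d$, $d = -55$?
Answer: $- \frac{338609602208}{325} \approx -1.0419 \cdot 10^{9}$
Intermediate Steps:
$L{\left(X \right)} = -55$
$\left(\left(\frac{829 - 11735}{6825} + \frac{4084}{N{\left(-3 \right)}}\right) - 23546\right) \left(\left(10077 - L{\left(82 \right)}\right) + 18971\right) = \left(\left(\frac{829 - 11735}{6825} + \frac{4084}{\frac{1}{-3}}\right) - 23546\right) \left(\left(10077 - -55\right) + 18971\right) = \left(\left(\left(829 - 11735\right) \frac{1}{6825} + \frac{4084}{- \frac{1}{3}}\right) - 23546\right) \left(\left(10077 + 55\right) + 18971\right) = \left(\left(\left(-10906\right) \frac{1}{6825} + 4084 \left(-3\right)\right) - 23546\right) \left(10132 + 18971\right) = \left(\left(- \frac{1558}{975} - 12252\right) - 23546\right) 29103 = \left(- \frac{11947258}{975} - 23546\right) 29103 = \left(- \frac{34904608}{975}\right) 29103 = - \frac{338609602208}{325}$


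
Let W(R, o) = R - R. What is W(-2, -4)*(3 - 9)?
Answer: 0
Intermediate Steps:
W(R, o) = 0
W(-2, -4)*(3 - 9) = 0*(3 - 9) = 0*(-6) = 0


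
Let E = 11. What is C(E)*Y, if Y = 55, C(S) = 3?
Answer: 165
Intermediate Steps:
C(E)*Y = 3*55 = 165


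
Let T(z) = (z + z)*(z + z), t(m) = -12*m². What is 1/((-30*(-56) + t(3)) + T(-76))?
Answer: 1/24676 ≈ 4.0525e-5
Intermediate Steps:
T(z) = 4*z² (T(z) = (2*z)*(2*z) = 4*z²)
1/((-30*(-56) + t(3)) + T(-76)) = 1/((-30*(-56) - 12*3²) + 4*(-76)²) = 1/((1680 - 12*9) + 4*5776) = 1/((1680 - 108) + 23104) = 1/(1572 + 23104) = 1/24676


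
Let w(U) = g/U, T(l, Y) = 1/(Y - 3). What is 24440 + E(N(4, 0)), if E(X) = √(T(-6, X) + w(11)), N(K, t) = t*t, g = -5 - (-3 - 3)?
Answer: 24440 + 2*I*√66/33 ≈ 24440.0 + 0.49237*I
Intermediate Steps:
g = 1 (g = -5 - 1*(-6) = -5 + 6 = 1)
N(K, t) = t²
T(l, Y) = 1/(-3 + Y)
w(U) = 1/U
E(X) = √(1/11 + 1/(-3 + X)) (E(X) = √(1/(-3 + X) + 1/11) = √(1/11 + 1/(-3 + X)))
24440 + E(N(4, 0)) = 24440 + √11*√((8 + 0²)/(-3 + 0²))/11 = 24440 + √11*√((8 + 0)/(-3 + 0))/11 = 24440 + √11*√(8/(-3))/11 = 24440 + √11*√(-⅓*8)/11 = 24440 + √11*√(-8/3)/11 = 24440 + √11*(2*I*√6/3)/11 = 24440 + 2*I*√66/33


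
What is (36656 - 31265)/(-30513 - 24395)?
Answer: -5391/54908 ≈ -0.098182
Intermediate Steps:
(36656 - 31265)/(-30513 - 24395) = 5391/(-54908) = 5391*(-1/54908) = -5391/54908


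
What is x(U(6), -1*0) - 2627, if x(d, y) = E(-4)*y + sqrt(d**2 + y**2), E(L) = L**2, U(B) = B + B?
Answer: -2615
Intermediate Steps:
U(B) = 2*B
x(d, y) = sqrt(d**2 + y**2) + 16*y (x(d, y) = (-4)**2*y + sqrt(d**2 + y**2) = 16*y + sqrt(d**2 + y**2) = sqrt(d**2 + y**2) + 16*y)
x(U(6), -1*0) - 2627 = (sqrt((2*6)**2 + (-1*0)**2) + 16*(-1*0)) - 2627 = (sqrt(12**2 + 0**2) + 16*0) - 2627 = (sqrt(144 + 0) + 0) - 2627 = (sqrt(144) + 0) - 2627 = (12 + 0) - 2627 = 12 - 2627 = -2615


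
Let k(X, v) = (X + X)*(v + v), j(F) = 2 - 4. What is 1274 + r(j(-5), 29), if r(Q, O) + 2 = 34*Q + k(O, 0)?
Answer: 1204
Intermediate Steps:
j(F) = -2
k(X, v) = 4*X*v (k(X, v) = (2*X)*(2*v) = 4*X*v)
r(Q, O) = -2 + 34*Q (r(Q, O) = -2 + (34*Q + 4*O*0) = -2 + (34*Q + 0) = -2 + 34*Q)
1274 + r(j(-5), 29) = 1274 + (-2 + 34*(-2)) = 1274 + (-2 - 68) = 1274 - 70 = 1204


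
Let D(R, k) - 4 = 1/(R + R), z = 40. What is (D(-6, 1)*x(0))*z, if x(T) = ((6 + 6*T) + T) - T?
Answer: 940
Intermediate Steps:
D(R, k) = 4 + 1/(2*R) (D(R, k) = 4 + 1/(R + R) = 4 + 1/(2*R))
x(T) = 6 + 6*T (x(T) = (6 + 7*T) - T = 6 + 6*T)
(D(-6, 1)*x(0))*z = ((4 + (½)/(-6))*(6 + 6*0))*40 = ((4 + (½)*(-⅙))*(6 + 0))*40 = ((4 - 1/12)*6)*40 = ((47/12)*6)*40 = (47/2)*40 = 940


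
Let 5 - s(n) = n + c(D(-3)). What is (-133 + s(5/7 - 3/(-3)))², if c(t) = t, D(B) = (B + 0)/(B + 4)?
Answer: 786769/49 ≈ 16057.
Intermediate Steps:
D(B) = B/(4 + B)
s(n) = 8 - n (s(n) = 5 - (n - 3/(4 - 3)) = 5 - (n - 3/1) = 5 - (n - 3*1) = 5 - (n - 3) = 5 - (-3 + n) = 5 + (3 - n) = 8 - n)
(-133 + s(5/7 - 3/(-3)))² = (-133 + (8 - (5/7 - 3/(-3))))² = (-133 + (8 - (5*(⅐) - 3*(-⅓))))² = (-133 + (8 - (5/7 + 1)))² = (-133 + (8 - 1*12/7))² = (-133 + (8 - 12/7))² = (-133 + 44/7)² = (-887/7)² = 786769/49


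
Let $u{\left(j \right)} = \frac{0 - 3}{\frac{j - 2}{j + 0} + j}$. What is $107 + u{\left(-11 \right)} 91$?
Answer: $\frac{4853}{36} \approx 134.81$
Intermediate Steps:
$u{\left(j \right)} = - \frac{3}{j + \frac{-2 + j}{j}}$ ($u{\left(j \right)} = \frac{0 - 3}{\frac{-2 + j}{j} + j} = - \frac{3}{\frac{-2 + j}{j} + j} = - \frac{3}{j + \frac{-2 + j}{j}}$)
$107 + u{\left(-11 \right)} 91 = 107 + \left(-3\right) \left(-11\right) \frac{1}{-2 - 11 + \left(-11\right)^{2}} \cdot 91 = 107 + \left(-3\right) \left(-11\right) \frac{1}{-2 - 11 + 121} \cdot 91 = 107 + \left(-3\right) \left(-11\right) \frac{1}{108} \cdot 91 = 107 + \frac{11}{36} \cdot 91 = 107 + \frac{1001}{36} = \frac{4853}{36}$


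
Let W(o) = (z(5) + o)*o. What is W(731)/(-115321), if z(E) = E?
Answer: -538016/115321 ≈ -4.6654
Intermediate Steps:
W(o) = o*(5 + o) (W(o) = (5 + o)*o = o*(5 + o))
W(731)/(-115321) = (731*(5 + 731))/(-115321) = (731*736)*(-1/115321) = 538016*(-1/115321) = -538016/115321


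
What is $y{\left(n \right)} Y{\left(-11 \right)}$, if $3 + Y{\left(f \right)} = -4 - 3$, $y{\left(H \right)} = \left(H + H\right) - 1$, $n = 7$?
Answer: $-130$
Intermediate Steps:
$y{\left(H \right)} = -1 + 2 H$ ($y{\left(H \right)} = 2 H - 1 = -1 + 2 H$)
$Y{\left(f \right)} = -10$ ($Y{\left(f \right)} = -3 - 7 = -10$)
$y{\left(n \right)} Y{\left(-11 \right)} = \left(-1 + 2 \cdot 7\right) \left(-10\right) = \left(-1 + 14\right) \left(-10\right) = 13 \left(-10\right) = -130$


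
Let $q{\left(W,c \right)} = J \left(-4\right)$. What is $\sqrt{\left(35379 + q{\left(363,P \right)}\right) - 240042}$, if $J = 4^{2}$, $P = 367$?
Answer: $i \sqrt{204727} \approx 452.47 i$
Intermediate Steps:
$J = 16$
$q{\left(W,c \right)} = -64$ ($q{\left(W,c \right)} = 16 \left(-4\right) = -64$)
$\sqrt{\left(35379 + q{\left(363,P \right)}\right) - 240042} = \sqrt{\left(35379 - 64\right) - 240042} = \sqrt{35315 - 240042} = \sqrt{-204727} = i \sqrt{204727}$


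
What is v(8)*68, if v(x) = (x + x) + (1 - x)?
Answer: 612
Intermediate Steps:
v(x) = 1 + x (v(x) = 2*x + (1 - x) = 1 + x)
v(8)*68 = (1 + 8)*68 = 9*68 = 612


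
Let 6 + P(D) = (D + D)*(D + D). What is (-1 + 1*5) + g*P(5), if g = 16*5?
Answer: 7524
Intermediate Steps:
g = 80
P(D) = -6 + 4*D² (P(D) = -6 + (D + D)*(D + D) = -6 + (2*D)*(2*D) = -6 + 4*D²)
(-1 + 1*5) + g*P(5) = (-1 + 1*5) + 80*(-6 + 4*5²) = (-1 + 5) + 80*(-6 + 4*25) = 4 + 80*(-6 + 100) = 4 + 80*94 = 4 + 7520 = 7524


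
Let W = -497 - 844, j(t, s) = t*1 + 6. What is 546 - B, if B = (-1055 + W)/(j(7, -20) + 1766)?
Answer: 973730/1779 ≈ 547.35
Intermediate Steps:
j(t, s) = 6 + t (j(t, s) = t + 6 = 6 + t)
W = -1341
B = -2396/1779 (B = (-1055 - 1341)/((6 + 7) + 1766) = -2396/(13 + 1766) = -2396/1779 ≈ -1.3468)
546 - B = 546 - 1*(-2396/1779) = 546 + 2396/1779 = 973730/1779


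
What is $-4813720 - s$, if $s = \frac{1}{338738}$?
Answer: $- \frac{1630589885361}{338738} \approx -4.8137 \cdot 10^{6}$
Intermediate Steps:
$s = \frac{1}{338738} \approx 2.9521 \cdot 10^{-6}$
$-4813720 - s = -4813720 - \frac{1}{338738} = - \frac{1630589885361}{338738}$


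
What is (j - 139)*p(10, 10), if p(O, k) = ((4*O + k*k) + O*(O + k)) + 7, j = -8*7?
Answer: -67665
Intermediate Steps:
j = -56
p(O, k) = 7 + k² + 4*O + O*(O + k) (p(O, k) = ((4*O + k²) + O*(O + k)) + 7 = ((k² + 4*O) + O*(O + k)) + 7 = (k² + 4*O + O*(O + k)) + 7 = 7 + k² + 4*O + O*(O + k))
(j - 139)*p(10, 10) = (-56 - 139)*(7 + 10² + 10² + 4*10 + 10*10) = -195*(7 + 100 + 100 + 40 + 100) = -195*347 = -67665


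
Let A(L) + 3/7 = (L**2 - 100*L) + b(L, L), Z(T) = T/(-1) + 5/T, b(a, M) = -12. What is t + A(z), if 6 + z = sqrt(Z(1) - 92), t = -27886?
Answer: -191453/7 - 224*I*sqrt(22) ≈ -27350.0 - 1050.7*I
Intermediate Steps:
Z(T) = -T + 5/T (Z(T) = T*(-1) + 5/T = -T + 5/T)
z = -6 + 2*I*sqrt(22) (z = -6 + sqrt((-1*1 + 5/1) - 92) = -6 + sqrt((-1 + 5*1) - 92) = -6 + sqrt((-1 + 5) - 92) = -6 + sqrt(4 - 92) = -6 + sqrt(-88) = -6 + 2*I*sqrt(22) ≈ -6.0 + 9.3808*I)
A(L) = -87/7 + L**2 - 100*L (A(L) = -3/7 + ((L**2 - 100*L) - 12) = -3/7 + (-12 + L**2 - 100*L) = -87/7 + L**2 - 100*L)
t + A(z) = -27886 + (-87/7 + (-6 + 2*I*sqrt(22))**2 - 100*(-6 + 2*I*sqrt(22))) = -27886 + (-87/7 + (-6 + 2*I*sqrt(22))**2 + (600 - 200*I*sqrt(22))) = -27886 + (4113/7 + (-6 + 2*I*sqrt(22))**2 - 200*I*sqrt(22)) = -191089/7 + (-6 + 2*I*sqrt(22))**2 - 200*I*sqrt(22)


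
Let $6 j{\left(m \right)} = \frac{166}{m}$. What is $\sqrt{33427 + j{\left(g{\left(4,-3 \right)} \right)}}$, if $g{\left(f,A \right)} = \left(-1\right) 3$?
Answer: $\frac{2 \sqrt{75190}}{3} \approx 182.81$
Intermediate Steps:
$g{\left(f,A \right)} = -3$
$j{\left(m \right)} = \frac{83}{3 m}$ ($j{\left(m \right)} = \frac{166 \frac{1}{m}}{6} = \frac{83}{3 m}$)
$\sqrt{33427 + j{\left(g{\left(4,-3 \right)} \right)}} = \sqrt{33427 + \frac{83}{3 \left(-3\right)}} = \sqrt{33427 + \frac{83}{3} \left(- \frac{1}{3}\right)} = \sqrt{33427 - \frac{83}{9}} = \sqrt{\frac{300760}{9}} = \frac{2 \sqrt{75190}}{3}$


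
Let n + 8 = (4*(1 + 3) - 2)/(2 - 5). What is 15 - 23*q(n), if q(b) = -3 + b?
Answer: 1126/3 ≈ 375.33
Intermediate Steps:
n = -38/3 (n = -8 + (4*(1 + 3) - 2)/(2 - 5) = -8 + (4*4 - 2)/(-3) = -8 + (16 - 2)*(-⅓) = -8 + 14*(-⅓) = -8 - 14/3 = -38/3 ≈ -12.667)
15 - 23*q(n) = 15 - 23*(-3 - 38/3) = 15 - 23*(-47/3) = 15 + 1081/3 = 1126/3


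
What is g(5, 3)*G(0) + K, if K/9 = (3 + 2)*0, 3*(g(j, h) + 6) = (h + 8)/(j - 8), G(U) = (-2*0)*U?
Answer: 0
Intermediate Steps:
G(U) = 0 (G(U) = 0*U = 0)
g(j, h) = -6 + (8 + h)/(3*(-8 + j)) (g(j, h) = -6 + ((h + 8)/(j - 8))/3 = -6 + ((8 + h)/(-8 + j))/3 = -6 + (8 + h)/(3*(-8 + j)))
K = 0 (K = 9*((3 + 2)*0) = 9*(5*0) = 9*0 = 0)
g(5, 3)*G(0) + K = ((152 + 3 - 18*5)/(3*(-8 + 5)))*0 + 0 = ((1/3)*(152 + 3 - 90)/(-3))*0 + 0 = ((1/3)*(-1/3)*65)*0 + 0 = -65/9*0 + 0 = 0 + 0 = 0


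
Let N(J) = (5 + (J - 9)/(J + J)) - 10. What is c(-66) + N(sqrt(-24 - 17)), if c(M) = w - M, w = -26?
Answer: 71/2 + 9*I*sqrt(41)/82 ≈ 35.5 + 0.70278*I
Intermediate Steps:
c(M) = -26 - M
N(J) = -5 + (-9 + J)/(2*J) (N(J) = (5 + (-9 + J)/((2*J))) - 10 = (5 + (-9 + J)*(1/(2*J))) - 10 = (5 + (-9 + J)/(2*J)) - 10 = -5 + (-9 + J)/(2*J))
c(-66) + N(sqrt(-24 - 17)) = (-26 - 1*(-66)) + 9*(-1 - sqrt(-24 - 17))/(2*(sqrt(-24 - 17))) = (-26 + 66) + 9*(-1 - sqrt(-41))/(2*(sqrt(-41))) = 40 + 9*(-1 - I*sqrt(41))/(2*((I*sqrt(41)))) = 40 + 9*(-I*sqrt(41)/41)*(-1 - I*sqrt(41))/2 = 40 - 9*I*sqrt(41)*(-1 - I*sqrt(41))/82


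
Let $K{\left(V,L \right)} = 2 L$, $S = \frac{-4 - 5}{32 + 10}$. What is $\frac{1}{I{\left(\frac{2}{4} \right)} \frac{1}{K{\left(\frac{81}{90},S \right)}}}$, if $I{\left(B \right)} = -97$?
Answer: $\frac{3}{679} \approx 0.0044183$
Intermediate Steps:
$S = - \frac{3}{14}$ ($S = - \frac{9}{42} = \left(-9\right) \frac{1}{42} = - \frac{3}{14} \approx -0.21429$)
$\frac{1}{I{\left(\frac{2}{4} \right)} \frac{1}{K{\left(\frac{81}{90},S \right)}}} = \frac{1}{\left(-97\right) \frac{1}{2 \left(- \frac{3}{14}\right)}} = \frac{1}{\left(-97\right) \frac{1}{- \frac{3}{7}}} = \frac{1}{\left(-97\right) \left(- \frac{7}{3}\right)} = \frac{1}{\frac{679}{3}} = \frac{3}{679}$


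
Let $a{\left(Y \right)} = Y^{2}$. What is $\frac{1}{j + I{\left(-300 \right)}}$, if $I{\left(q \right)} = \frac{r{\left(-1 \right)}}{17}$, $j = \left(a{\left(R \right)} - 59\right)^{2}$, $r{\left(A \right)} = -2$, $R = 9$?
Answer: $\frac{17}{8226} \approx 0.0020666$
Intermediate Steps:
$j = 484$ ($j = \left(9^{2} - 59\right)^{2} = \left(81 - 59\right)^{2} = 22^{2} = 484$)
$I{\left(q \right)} = - \frac{2}{17}$ ($I{\left(q \right)} = \frac{1}{17} \left(-2\right) = - \frac{2}{17}$)
$\frac{1}{j + I{\left(-300 \right)}} = \frac{1}{484 - \frac{2}{17}} = \frac{1}{\frac{8226}{17}} = \frac{17}{8226}$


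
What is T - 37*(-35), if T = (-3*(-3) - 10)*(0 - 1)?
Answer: 1296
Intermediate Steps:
T = 1 (T = (9 - 10)*(-1) = -1*(-1) = 1)
T - 37*(-35) = 1 - 37*(-35) = 1 + 1295 = 1296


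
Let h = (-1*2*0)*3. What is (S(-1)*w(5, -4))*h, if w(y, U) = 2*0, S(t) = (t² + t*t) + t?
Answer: 0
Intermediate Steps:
S(t) = t + 2*t² (S(t) = (t² + t²) + t = 2*t² + t = t + 2*t²)
w(y, U) = 0
h = 0 (h = -2*0*3 = 0*3 = 0)
(S(-1)*w(5, -4))*h = (-(1 + 2*(-1))*0)*0 = (-(1 - 2)*0)*0 = (-1*(-1)*0)*0 = (1*0)*0 = 0*0 = 0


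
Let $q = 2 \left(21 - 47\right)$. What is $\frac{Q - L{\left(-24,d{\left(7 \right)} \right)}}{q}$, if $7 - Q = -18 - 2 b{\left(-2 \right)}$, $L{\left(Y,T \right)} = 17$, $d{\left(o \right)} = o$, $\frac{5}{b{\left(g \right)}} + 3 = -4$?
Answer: $- \frac{23}{182} \approx -0.12637$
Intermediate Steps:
$b{\left(g \right)} = - \frac{5}{7}$ ($b{\left(g \right)} = \frac{5}{-3 - 4} = \frac{5}{-7} = 5 \left(- \frac{1}{7}\right) = - \frac{5}{7}$)
$Q = \frac{165}{7}$ ($Q = 7 - \left(-18 - - \frac{10}{7}\right) = 7 - \left(-18 + \frac{10}{7}\right) = 7 - - \frac{116}{7} = 7 + \frac{116}{7} = \frac{165}{7} \approx 23.571$)
$q = -52$ ($q = 2 \left(-26\right) = -52$)
$\frac{Q - L{\left(-24,d{\left(7 \right)} \right)}}{q} = \frac{\frac{165}{7} - 17}{-52} = \left(\frac{165}{7} - 17\right) \left(- \frac{1}{52}\right) = \frac{46}{7} \left(- \frac{1}{52}\right) = - \frac{23}{182}$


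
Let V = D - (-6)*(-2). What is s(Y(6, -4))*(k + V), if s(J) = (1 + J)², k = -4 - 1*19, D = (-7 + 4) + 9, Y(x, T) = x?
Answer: -1421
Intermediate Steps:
D = 6 (D = -3 + 9 = 6)
k = -23 (k = -4 - 19 = -23)
V = -6 (V = 6 - (-6)*(-2) = 6 - 1*12 = 6 - 12 = -6)
s(Y(6, -4))*(k + V) = (1 + 6)²*(-23 - 6) = 7²*(-29) = 49*(-29) = -1421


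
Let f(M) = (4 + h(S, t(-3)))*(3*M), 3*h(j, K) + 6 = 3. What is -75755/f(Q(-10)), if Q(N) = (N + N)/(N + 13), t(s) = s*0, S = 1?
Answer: 15151/12 ≈ 1262.6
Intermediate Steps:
t(s) = 0
h(j, K) = -1 (h(j, K) = -2 + (1/3)*3 = -2 + 1 = -1)
Q(N) = 2*N/(13 + N) (Q(N) = (2*N)/(13 + N) = 2*N/(13 + N))
f(M) = 9*M (f(M) = (4 - 1)*(3*M) = 3*(3*M) = 9*M)
-75755/f(Q(-10)) = -75755/(9*(2*(-10)/(13 - 10))) = -75755/(9*(2*(-10)/3)) = -75755/(9*(2*(-10)*(1/3))) = -75755/(9*(-20/3)) = -75755/(-60) = -75755*(-1/60) = 15151/12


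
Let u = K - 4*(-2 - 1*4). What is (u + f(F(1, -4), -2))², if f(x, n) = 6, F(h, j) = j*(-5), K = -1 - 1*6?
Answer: 529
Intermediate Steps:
K = -7 (K = -1 - 6 = -7)
F(h, j) = -5*j
u = 17 (u = -7 - 4*(-2 - 1*4) = -7 - 4*(-2 - 4) = -7 - 4*(-6) = -7 + 24 = 17)
(u + f(F(1, -4), -2))² = (17 + 6)² = 23² = 529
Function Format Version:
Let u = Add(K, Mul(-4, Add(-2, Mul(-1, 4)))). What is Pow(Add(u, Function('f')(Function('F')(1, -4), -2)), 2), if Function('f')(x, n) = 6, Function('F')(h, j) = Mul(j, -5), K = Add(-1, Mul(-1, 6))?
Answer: 529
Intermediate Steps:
K = -7 (K = Add(-1, -6) = -7)
Function('F')(h, j) = Mul(-5, j)
u = 17 (u = Add(-7, Mul(-4, Add(-2, Mul(-1, 4)))) = Add(-7, Mul(-4, Add(-2, -4))) = Add(-7, Mul(-4, -6)) = Add(-7, 24) = 17)
Pow(Add(u, Function('f')(Function('F')(1, -4), -2)), 2) = Pow(Add(17, 6), 2) = Pow(23, 2) = 529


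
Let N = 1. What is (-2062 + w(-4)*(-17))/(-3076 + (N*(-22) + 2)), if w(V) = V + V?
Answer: 107/172 ≈ 0.62209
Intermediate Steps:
w(V) = 2*V
(-2062 + w(-4)*(-17))/(-3076 + (N*(-22) + 2)) = (-2062 + (2*(-4))*(-17))/(-3076 + (1*(-22) + 2)) = (-2062 - 8*(-17))/(-3076 + (-22 + 2)) = (-2062 + 136)/(-3076 - 20) = -1926/(-3096) = -1926*(-1/3096) = 107/172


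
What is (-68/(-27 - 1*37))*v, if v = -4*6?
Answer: -51/2 ≈ -25.500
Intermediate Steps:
v = -24
(-68/(-27 - 1*37))*v = -68/(-27 - 1*37)*(-24) = -68/(-27 - 37)*(-24) = -68/(-64)*(-24) = -68*(-1/64)*(-24) = (17/16)*(-24) = -51/2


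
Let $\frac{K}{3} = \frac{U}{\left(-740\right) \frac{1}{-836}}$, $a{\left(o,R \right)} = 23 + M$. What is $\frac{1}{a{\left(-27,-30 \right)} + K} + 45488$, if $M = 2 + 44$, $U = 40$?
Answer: $\frac{344298709}{7569} \approx 45488.0$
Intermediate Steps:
$M = 46$
$a{\left(o,R \right)} = 69$ ($a{\left(o,R \right)} = 23 + 46 = 69$)
$K = \frac{5016}{37}$ ($K = 3 \frac{1}{\left(-740\right) \frac{1}{-836}} \cdot 40 = 3 \frac{1}{\left(-740\right) \left(- \frac{1}{836}\right)} 40 = 3 \frac{1}{\frac{185}{209}} \cdot 40 = 3 \cdot \frac{209}{185} \cdot 40 = 3 \cdot \frac{1672}{37} = \frac{5016}{37} \approx 135.57$)
$\frac{1}{a{\left(-27,-30 \right)} + K} + 45488 = \frac{1}{69 + \frac{5016}{37}} + 45488 = \frac{1}{\frac{7569}{37}} + 45488 = \frac{37}{7569} + 45488 = \frac{344298709}{7569}$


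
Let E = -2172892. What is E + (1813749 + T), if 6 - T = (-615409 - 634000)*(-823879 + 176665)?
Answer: -808635355663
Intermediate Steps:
T = -808634996520 (T = 6 - (-615409 - 634000)*(-823879 + 176665) = 6 - (-1249409)*(-647214) = 6 - 1*808634996526 = 6 - 808634996526 = -808634996520)
E + (1813749 + T) = -2172892 + (1813749 - 808634996520) = -2172892 - 808633182771 = -808635355663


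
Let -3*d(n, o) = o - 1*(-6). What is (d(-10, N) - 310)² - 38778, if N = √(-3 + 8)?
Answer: 527099/9 + 208*√5 ≈ 59032.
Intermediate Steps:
N = √5 ≈ 2.2361
d(n, o) = -2 - o/3 (d(n, o) = -(o - 1*(-6))/3 = -(o + 6)/3 = -(6 + o)/3 = -2 - o/3)
(d(-10, N) - 310)² - 38778 = ((-2 - √5/3) - 310)² - 38778 = (-312 - √5/3)² - 38778 = -38778 + (-312 - √5/3)²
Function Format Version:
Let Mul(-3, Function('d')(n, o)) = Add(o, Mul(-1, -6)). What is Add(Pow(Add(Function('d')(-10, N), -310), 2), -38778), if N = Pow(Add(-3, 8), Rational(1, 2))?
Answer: Add(Rational(527099, 9), Mul(208, Pow(5, Rational(1, 2)))) ≈ 59032.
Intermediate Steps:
N = Pow(5, Rational(1, 2)) ≈ 2.2361
Function('d')(n, o) = Add(-2, Mul(Rational(-1, 3), o)) (Function('d')(n, o) = Mul(Rational(-1, 3), Add(o, Mul(-1, -6))) = Mul(Rational(-1, 3), Add(o, 6)) = Mul(Rational(-1, 3), Add(6, o)) = Add(-2, Mul(Rational(-1, 3), o)))
Add(Pow(Add(Function('d')(-10, N), -310), 2), -38778) = Add(Pow(Add(Add(-2, Mul(Rational(-1, 3), Pow(5, Rational(1, 2)))), -310), 2), -38778) = Add(Pow(Add(-312, Mul(Rational(-1, 3), Pow(5, Rational(1, 2)))), 2), -38778) = Add(-38778, Pow(Add(-312, Mul(Rational(-1, 3), Pow(5, Rational(1, 2)))), 2))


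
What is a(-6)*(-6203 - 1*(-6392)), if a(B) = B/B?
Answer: 189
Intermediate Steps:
a(B) = 1
a(-6)*(-6203 - 1*(-6392)) = 1*(-6203 - 1*(-6392)) = 1*(-6203 + 6392) = 1*189 = 189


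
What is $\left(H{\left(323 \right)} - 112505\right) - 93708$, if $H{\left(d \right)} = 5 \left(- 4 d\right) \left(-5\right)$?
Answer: $-173913$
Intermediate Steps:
$H{\left(d \right)} = 100 d$ ($H{\left(d \right)} = - 20 d \left(-5\right) = 100 d$)
$\left(H{\left(323 \right)} - 112505\right) - 93708 = \left(100 \cdot 323 - 112505\right) - 93708 = \left(32300 - 112505\right) - 93708 = -80205 - 93708 = -173913$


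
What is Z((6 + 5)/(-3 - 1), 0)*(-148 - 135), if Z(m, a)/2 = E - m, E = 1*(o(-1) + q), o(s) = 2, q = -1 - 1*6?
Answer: 2547/2 ≈ 1273.5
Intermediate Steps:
q = -7 (q = -1 - 6 = -7)
E = -5 (E = 1*(2 - 7) = 1*(-5) = -5)
Z(m, a) = -10 - 2*m (Z(m, a) = 2*(-5 - m) = -10 - 2*m)
Z((6 + 5)/(-3 - 1), 0)*(-148 - 135) = (-10 - 2*(6 + 5)/(-3 - 1))*(-148 - 135) = (-10 - 22/(-4))*(-283) = (-10 - 22*(-1)/4)*(-283) = (-10 - 2*(-11/4))*(-283) = (-10 + 11/2)*(-283) = -9/2*(-283) = 2547/2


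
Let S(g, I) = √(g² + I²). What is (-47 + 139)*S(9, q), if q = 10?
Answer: 92*√181 ≈ 1237.7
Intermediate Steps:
S(g, I) = √(I² + g²)
(-47 + 139)*S(9, q) = (-47 + 139)*√(10² + 9²) = 92*√(100 + 81) = 92*√181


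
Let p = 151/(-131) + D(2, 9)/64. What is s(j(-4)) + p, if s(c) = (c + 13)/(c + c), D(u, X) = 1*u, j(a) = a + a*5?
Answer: -11221/12576 ≈ -0.89225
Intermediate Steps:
j(a) = 6*a (j(a) = a + 5*a = 6*a)
D(u, X) = u
s(c) = (13 + c)/(2*c) (s(c) = (13 + c)/((2*c)) = (13 + c)*(1/(2*c)) = (13 + c)/(2*c))
p = -4701/4192 (p = 151/(-131) + 2/64 = 151*(-1/131) + 2*(1/64) = -151/131 + 1/32 = -4701/4192 ≈ -1.1214)
s(j(-4)) + p = (13 + 6*(-4))/(2*((6*(-4)))) - 4701/4192 = (½)*(13 - 24)/(-24) - 4701/4192 = (½)*(-1/24)*(-11) - 4701/4192 = 11/48 - 4701/4192 = -11221/12576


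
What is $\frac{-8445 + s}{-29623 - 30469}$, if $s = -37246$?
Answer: $\frac{45691}{60092} \approx 0.76035$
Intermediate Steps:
$\frac{-8445 + s}{-29623 - 30469} = \frac{-8445 - 37246}{-29623 - 30469} = - \frac{45691}{-60092} = \left(-45691\right) \left(- \frac{1}{60092}\right) = \frac{45691}{60092}$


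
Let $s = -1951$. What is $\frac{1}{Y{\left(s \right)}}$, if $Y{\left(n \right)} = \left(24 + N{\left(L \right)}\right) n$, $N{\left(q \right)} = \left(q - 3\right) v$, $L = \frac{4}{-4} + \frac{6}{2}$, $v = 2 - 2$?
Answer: $- \frac{1}{46824} \approx -2.1357 \cdot 10^{-5}$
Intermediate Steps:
$v = 0$
$L = 2$ ($L = 4 \left(- \frac{1}{4}\right) + 6 \cdot \frac{1}{2} = -1 + 3 = 2$)
$N{\left(q \right)} = 0$ ($N{\left(q \right)} = \left(q - 3\right) 0 = \left(-3 + q\right) 0 = 0$)
$Y{\left(n \right)} = 24 n$ ($Y{\left(n \right)} = \left(24 + 0\right) n = 24 n$)
$\frac{1}{Y{\left(s \right)}} = \frac{1}{24 \left(-1951\right)} = \frac{1}{-46824} = - \frac{1}{46824}$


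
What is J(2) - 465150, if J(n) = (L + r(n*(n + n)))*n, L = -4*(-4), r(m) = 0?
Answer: -465118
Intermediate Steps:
L = 16
J(n) = 16*n (J(n) = (16 + 0)*n = 16*n)
J(2) - 465150 = 16*2 - 465150 = 32 - 465150 = -465118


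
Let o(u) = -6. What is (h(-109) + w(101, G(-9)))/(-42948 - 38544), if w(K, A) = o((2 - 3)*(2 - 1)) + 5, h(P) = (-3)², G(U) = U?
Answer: -2/20373 ≈ -9.8169e-5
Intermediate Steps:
h(P) = 9
w(K, A) = -1 (w(K, A) = -6 + 5 = -1)
(h(-109) + w(101, G(-9)))/(-42948 - 38544) = (9 - 1)/(-42948 - 38544) = 8/(-81492) = 8*(-1/81492) = -2/20373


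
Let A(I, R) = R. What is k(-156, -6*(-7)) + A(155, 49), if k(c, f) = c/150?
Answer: 1199/25 ≈ 47.960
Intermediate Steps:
k(c, f) = c/150 (k(c, f) = c*(1/150) = c/150)
k(-156, -6*(-7)) + A(155, 49) = (1/150)*(-156) + 49 = -26/25 + 49 = 1199/25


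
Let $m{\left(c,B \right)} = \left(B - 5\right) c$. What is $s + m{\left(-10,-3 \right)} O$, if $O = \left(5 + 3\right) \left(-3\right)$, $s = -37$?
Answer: $-1957$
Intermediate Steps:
$m{\left(c,B \right)} = c \left(-5 + B\right)$ ($m{\left(c,B \right)} = \left(-5 + B\right) c = c \left(-5 + B\right)$)
$O = -24$ ($O = 8 \left(-3\right) = -24$)
$s + m{\left(-10,-3 \right)} O = -37 + - 10 \left(-5 - 3\right) \left(-24\right) = -37 + \left(-10\right) \left(-8\right) \left(-24\right) = -37 + 80 \left(-24\right) = -37 - 1920 = -1957$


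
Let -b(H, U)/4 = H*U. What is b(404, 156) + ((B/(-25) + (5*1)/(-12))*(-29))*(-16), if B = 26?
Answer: -18957892/75 ≈ -2.5277e+5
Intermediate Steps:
b(H, U) = -4*H*U
b(404, 156) + ((B/(-25) + (5*1)/(-12))*(-29))*(-16) = -4*404*156 + ((26/(-25) + (5*1)/(-12))*(-29))*(-16) = -252096 + ((26*(-1/25) + 5*(-1/12))*(-29))*(-16) = -252096 + ((-26/25 - 5/12)*(-29))*(-16) = -252096 - 437/300*(-29)*(-16) = -252096 + (12673/300)*(-16) = -252096 - 50692/75 = -18957892/75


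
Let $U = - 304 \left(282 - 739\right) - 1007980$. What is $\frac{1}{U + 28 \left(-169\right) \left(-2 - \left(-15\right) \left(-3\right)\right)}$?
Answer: $- \frac{1}{646648} \approx -1.5464 \cdot 10^{-6}$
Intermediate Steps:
$U = -869052$ ($U = \left(-304\right) \left(-457\right) - 1007980 = 138928 - 1007980 = -869052$)
$\frac{1}{U + 28 \left(-169\right) \left(-2 - \left(-15\right) \left(-3\right)\right)} = \frac{1}{-869052 + 28 \left(-169\right) \left(-2 - \left(-15\right) \left(-3\right)\right)} = \frac{1}{-869052 - 4732 \left(-2 - 45\right)} = \frac{1}{-869052 - -222404} = \frac{1}{-869052 + 222404} = \frac{1}{-646648} = - \frac{1}{646648}$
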